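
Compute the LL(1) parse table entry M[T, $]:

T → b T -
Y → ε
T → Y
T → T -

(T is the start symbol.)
T → Y

To find M[T, $], we find productions for T where $ is in the predict set (PREDICT(N → α) = (FIRST(α) \ {ε}) ∪ (FOLLOW(N) if α ⇒* ε)).

Relevant sets:
  FIRST(Y) = { ε }
  FIRST(T) = { '-', 'b', ε }
  FOLLOW(T) = { $, '-' }

T → b T -: PREDICT = { 'b' }
T → Y: PREDICT = { $, '-' }
  $ is in predict set, so this production goes in M[T, $]
T → T -: PREDICT = { '-', 'b' }

M[T, $] = T → Y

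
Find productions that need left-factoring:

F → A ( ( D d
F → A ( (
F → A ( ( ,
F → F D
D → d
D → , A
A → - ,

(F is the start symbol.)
Left-factoring is needed when two productions for the same non-terminal
share a common prefix on the right-hand side.

Productions for F:
  F → A ( ( D d
  F → A ( (
  F → A ( ( ,
  F → F D
Productions for D:
  D → d
  D → , A

Found common prefix 'A ( (' in productions for F

Answer: Yes, F has productions with common prefix 'A ( ('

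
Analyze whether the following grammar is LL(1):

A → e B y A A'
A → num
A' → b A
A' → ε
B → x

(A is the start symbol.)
Relevant sets:
  FOLLOW(A') = { $, 'b' }

For A:
  PREDICT(A → e B y A A') = { 'e' }
  PREDICT(A → num) = { 'num' }
For A':
  PREDICT(A' → b A) = { 'b' }
  PREDICT(A' → ε) = { $, 'b' }
B has a single production, so nothing to check there.

Conflict found: Predict set conflict for A': { 'b' }
The grammar is NOT LL(1).

Answer: No. Predict set conflict for A': { 'b' }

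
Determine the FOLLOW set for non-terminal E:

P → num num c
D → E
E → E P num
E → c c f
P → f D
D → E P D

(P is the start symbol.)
{ $, 'c', 'f', 'num' }

To compute FOLLOW(E), find every occurrence of E on a right-hand side N → α E β: add FIRST(β) \ {ε}, and if β is empty or nullable also add FOLLOW(N). Iterate to a fixed point.

In D → E: E is at the end, add FOLLOW(D)
In E → E P num: E is followed by P num, add FIRST(P num) \ {ε} = { 'f', 'num' }
In D → E P D: E is followed by P D, add FIRST(P D) \ {ε} = { 'f', 'num' }

The FOLLOW sets referred to above (computed the same way, to a fixed point):
  FOLLOW(D) = { $, 'c', 'num' }

Taking the union: FOLLOW(E) = { $, 'c', 'f', 'num' }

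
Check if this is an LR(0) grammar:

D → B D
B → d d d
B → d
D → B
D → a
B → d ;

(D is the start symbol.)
Augment with D' → D and build the canonical LR(0) collection (I0 = CLOSURE({[D' → . D]}), then GOTO on every symbol after a dot until no new states appear). It has 9 states:
  I0: { [B → . d ;], [B → . d d d], [B → . d], [D → . B D], [D → . B], [D → . a], [D' → . D] }  — shift
  I1: { [B → . d ;], [B → . d d d], [B → . d], [D → . B D], [D → . B], [D → . a], [D → B . D], [D → B .] }  — shift, reduce
  I2: { [D' → D .] }  — accept
  I3: { [D → a .] }  — reduce
  I4: { [B → d . ;], [B → d . d d], [B → d .] }  — shift, reduce
  I5: { [B → d ; .] }  — reduce
  I6: { [B → d d . d] }  — shift
  I7: { [B → d d d .] }  — reduce
  I8: { [D → B D .] }  — reduce

Conflict in state I1:
  Shift-reduce conflict between [D → B .] and [B → . d]
So the grammar is NOT LR(0).

Answer: No. Shift-reduce conflict between [D → B .] and [B → . d]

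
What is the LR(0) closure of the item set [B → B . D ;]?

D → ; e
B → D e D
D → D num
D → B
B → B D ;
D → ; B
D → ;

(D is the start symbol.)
To compute CLOSURE, for each item [A → α.Bβ] where B is a non-terminal, add [B → .γ] for all productions B → γ; repeat for the newly added items until nothing changes.

Start with: [B → B . D ;]
  [B → B . D ;] has the dot before D: add [D → . ; e], [D → . D num], [D → . B], [D → . ; B], [D → . ;]
  [D → . B] has the dot before B: add [B → . D e D], [B → . B D ;]
No further items can be added.

CLOSURE = { [B → . B D ;], [B → . D e D], [B → B . D ;], [D → . ; B], [D → . ; e], [D → . ;], [D → . B], [D → . D num] }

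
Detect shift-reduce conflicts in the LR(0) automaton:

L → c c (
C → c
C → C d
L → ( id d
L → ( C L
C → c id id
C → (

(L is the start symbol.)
Yes — I8: [C → c .] vs [C → c . id id]

A shift-reduce conflict occurs when an LR(0) state has both:
  - a complete (reduce) item [A → α .] (dot at the end), and
  - a shift item [B → β . c γ] (dot before a terminal).

Augment with L' → L and build the canonical LR(0) collection (I0 = CLOSURE({[L' → . L]}), then GOTO on every symbol after a dot until no new states appear). It has 15 states:
  I0: { [L → . ( C L], [L → . ( id d], [L → . c c (], [L' → . L] }  — shift
  I1: { [C → . (], [C → . C d], [C → . c id id], [C → . c], [L → ( . C L], [L → ( . id d] }  — shift
  I2: { [L' → L .] }  — accept
  I3: { [L → c . c (] }  — shift
  I4: { [L → c c . (] }  — shift
  I5: { [L → c c ( .] }  — reduce
  I6: { [C → ( .] }  — reduce
  I7: { [C → C . d], [L → ( C . L], [L → . ( C L], [L → . ( id d], [L → . c c (] }  — shift
  I8: { [C → c . id id], [C → c .] }  — shift, reduce
  I9: { [L → ( id . d] }  — shift
  I10: { [L → ( id d .] }  — reduce
  I11: { [C → c id . id] }  — shift
  I12: { [C → c id id .] }  — reduce
  I13: { [L → ( C L .] }  — reduce
  I14: { [C → C d .] }  — reduce

I8 contains reduce item [C → c .] and shift item [C → c . id id] — shift-reduce conflict.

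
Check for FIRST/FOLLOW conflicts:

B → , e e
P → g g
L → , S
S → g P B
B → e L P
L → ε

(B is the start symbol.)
No FIRST/FOLLOW conflicts.

A FIRST/FOLLOW conflict occurs when a non-terminal N has a nullable alternative N → β (β ⇒* ε) and another alternative N → α with FIRST(α) ∩ FOLLOW(N) ≠ ∅: on such a lookahead the parser cannot decide between expanding α and letting N vanish via β.

Nullable non-terminals: L.

L: nullable alternative(s) L → ε; FOLLOW(L) = { 'g' }
  L → , S: FIRST \ {ε} = { ',' } — disjoint from FOLLOW(L)
  L → ε: FIRST \ {ε} = { } — this is the only nullable alternative, skip

B, P, S have no nullable alternative, so no FIRST/FOLLOW check is needed there.

No FIRST/FOLLOW conflicts found.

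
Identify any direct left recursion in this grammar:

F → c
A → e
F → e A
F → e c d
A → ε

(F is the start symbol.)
Direct left recursion occurs when N → N α for some non-terminal N (the right-hand side begins with the left-hand side itself).

F → c: starts with c
A → e: starts with e
F → e A: starts with e
F → e c d: starts with e
A → ε: starts with ε

No direct left recursion found.

Answer: No direct left recursion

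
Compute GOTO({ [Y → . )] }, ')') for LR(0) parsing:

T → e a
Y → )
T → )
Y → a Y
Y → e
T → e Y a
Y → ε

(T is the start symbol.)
{ [Y → ) .] }

GOTO(I, ')') = CLOSURE({ [A → αX.β] : [A → α.Xβ] ∈ I, X = ')' })

Items with dot before ')', with the dot advanced:
  [Y → . )] → [Y → ) .]
Closure adds nothing (no advanced item has the dot before a non-terminal).

GOTO = { [Y → ) .] }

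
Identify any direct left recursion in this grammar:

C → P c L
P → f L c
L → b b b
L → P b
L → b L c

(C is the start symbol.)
No direct left recursion

Direct left recursion occurs when N → N α for some non-terminal N (the right-hand side begins with the left-hand side itself).

C → P c L: starts with P
P → f L c: starts with f
L → b b b: starts with b
L → P b: starts with P
L → b L c: starts with b

No direct left recursion found.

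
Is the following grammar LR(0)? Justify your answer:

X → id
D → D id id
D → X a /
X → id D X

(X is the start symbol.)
Augment with X' → X and build the canonical LR(0) collection (I0 = CLOSURE({[X' → . X]}), then GOTO on every symbol after a dot until no new states appear). It has 10 states:
  I0: { [X → . id D X], [X → . id], [X' → . X] }  — shift
  I1: { [X' → X .] }  — accept
  I2: { [D → . D id id], [D → . X a /], [X → . id D X], [X → . id], [X → id . D X], [X → id .] }  — shift, reduce
  I3: { [D → D . id id], [X → . id D X], [X → . id], [X → id D . X] }  — shift
  I4: { [D → X . a /] }  — shift
  I5: { [D → X a . /] }  — shift
  I6: { [D → X a / .] }  — reduce
  I7: { [X → id D X .] }  — reduce
  I8: { [D → . D id id], [D → . X a /], [D → D id . id], [X → . id D X], [X → . id], [X → id . D X], [X → id .] }  — shift, reduce
  I9: { [D → . D id id], [D → . X a /], [D → D id id .], [X → . id D X], [X → . id], [X → id . D X], [X → id .] }  — shift, 2 reduces

Conflict in state I2:
  Shift-reduce conflict between [X → id .] and [X → . id]
So the grammar is NOT LR(0).

Answer: No. Shift-reduce conflict between [X → id .] and [X → . id]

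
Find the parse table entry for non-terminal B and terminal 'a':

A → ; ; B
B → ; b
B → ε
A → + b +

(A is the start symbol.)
Empty (error entry)

To find M[B, 'a'], we find productions for B where 'a' is in the predict set (PREDICT(N → α) = (FIRST(α) \ {ε}) ∪ (FOLLOW(N) if α ⇒* ε)).

Relevant sets:
  FOLLOW(B) = { $ }

B → ; b: PREDICT = { ';' }
B → ε: PREDICT = { $ }

M[B, 'a'] is empty (no production applies)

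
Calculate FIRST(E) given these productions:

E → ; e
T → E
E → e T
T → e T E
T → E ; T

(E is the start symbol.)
{ ';', 'e' }

From E → ; e:
  - ';' is a terminal: add ';' and stop
From E → e T:
  - e is a terminal: add 'e' and stop

Collecting: FIRST(E) = { ';', 'e' }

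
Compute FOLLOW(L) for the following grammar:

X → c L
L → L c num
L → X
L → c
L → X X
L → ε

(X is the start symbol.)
In X → c L: L is at the end, add FOLLOW(X)
In L → L c num: L is followed by c num, add FIRST(c num) \ {ε} = { 'c' }

The FOLLOW sets referred to above (computed the same way, to a fixed point):
  FOLLOW(X) = { $, 'c' }

Taking the union: FOLLOW(L) = { $, 'c' }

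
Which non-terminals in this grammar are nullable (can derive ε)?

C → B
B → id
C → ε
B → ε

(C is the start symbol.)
{ 'B', 'C' }

A non-terminal is nullable if it can derive ε (the empty string): either it has an ε-production, or it has a production whose right-hand side consists entirely of nullable non-terminals.

ε-productions: C → ε, B → ε
So C, B are immediately nullable.
Every non-terminal is now nullable.
Nullable = { 'B', 'C' }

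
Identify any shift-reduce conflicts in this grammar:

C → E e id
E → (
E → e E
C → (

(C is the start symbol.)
No shift-reduce conflicts

A shift-reduce conflict occurs when an LR(0) state has both:
  - a complete (reduce) item [A → α .] (dot at the end), and
  - a shift item [B → β . c γ] (dot before a terminal).

Augment with C' → C and build the canonical LR(0) collection (I0 = CLOSURE({[C' → . C]}), then GOTO on every symbol after a dot until no new states appear). It has 9 states:
  I0: { [C → . (], [C → . E e id], [C' → . C], [E → . (], [E → . e E] }  — shift
  I1: { [C → ( .], [E → ( .] }  — 2 reduces
  I2: { [C' → C .] }  — accept
  I3: { [C → E . e id] }  — shift
  I4: { [E → . (], [E → . e E], [E → e . E] }  — shift
  I5: { [E → ( .] }  — reduce
  I6: { [E → e E .] }  — reduce
  I7: { [C → E e . id] }  — shift
  I8: { [C → E e id .] }  — reduce

No state contains both a complete item and a shift item.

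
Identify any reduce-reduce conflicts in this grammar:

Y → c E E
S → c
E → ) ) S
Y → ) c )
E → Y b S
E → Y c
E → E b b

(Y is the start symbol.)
Augment with Y' → Y and build the canonical LR(0) collection (I0 = CLOSURE({[Y' → . Y]}), then GOTO on every symbol after a dot until no new states appear). It has 18 states:
  I0: { [Y → . ) c )], [Y → . c E E], [Y' → . Y] }  — shift
  I1: { [Y → ) . c )] }  — shift
  I2: { [Y' → Y .] }  — accept
  I3: { [E → . ) ) S], [E → . E b b], [E → . Y b S], [E → . Y c], [Y → . ) c )], [Y → . c E E], [Y → c . E E] }  — shift
  I4: { [E → ) . ) S], [Y → ) . c )] }  — shift
  I5: { [E → . ) ) S], [E → . E b b], [E → . Y b S], [E → . Y c], [E → E . b b], [Y → . ) c )], [Y → . c E E], [Y → c E . E] }  — shift
  I6: { [E → Y . b S], [E → Y . c] }  — shift
  I7: { [E → Y b . S], [S → . c] }  — shift
  I8: { [E → Y c .] }  — reduce
  I9: { [E → Y b S .] }  — reduce
  I10: { [S → c .] }  — reduce
  I11: { [E → E . b b], [Y → c E E .] }  — shift, reduce
  I12: { [E → E b . b] }  — shift
  I13: { [E → E b b .] }  — reduce
  I14: { [E → ) ) . S], [S → . c] }  — shift
  I15: { [Y → ) c . )] }  — shift
  I16: { [Y → ) c ) .] }  — reduce
  I17: { [E → ) ) S .] }  — reduce

No state contains more than one complete item.

Answer: No reduce-reduce conflicts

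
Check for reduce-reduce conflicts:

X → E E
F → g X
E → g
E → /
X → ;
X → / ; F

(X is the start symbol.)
No reduce-reduce conflicts

A reduce-reduce conflict occurs when an LR(0) state has two complete items [A → α .] and [B → β .] — both call for a reduction, and with no lookahead the parser cannot choose between them.

Augment with X' → X and build the canonical LR(0) collection (I0 = CLOSURE({[X' → . X]}), then GOTO on every symbol after a dot until no new states appear). It has 12 states:
  I0: { [E → . /], [E → . g], [X → . / ; F], [X → . ;], [X → . E E], [X' → . X] }  — shift
  I1: { [E → / .], [X → / . ; F] }  — shift, reduce
  I2: { [X → ; .] }  — reduce
  I3: { [E → . /], [E → . g], [X → E . E] }  — shift
  I4: { [X' → X .] }  — accept
  I5: { [E → g .] }  — reduce
  I6: { [E → / .] }  — reduce
  I7: { [X → E E .] }  — reduce
  I8: { [F → . g X], [X → / ; . F] }  — shift
  I9: { [X → / ; F .] }  — reduce
  I10: { [E → . /], [E → . g], [F → g . X], [X → . / ; F], [X → . ;], [X → . E E] }  — shift
  I11: { [F → g X .] }  — reduce

No state contains more than one complete item.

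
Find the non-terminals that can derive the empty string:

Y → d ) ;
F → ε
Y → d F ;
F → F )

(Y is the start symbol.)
{ 'F' }

ε-productions: F → ε
So F is immediately nullable.
No further non-terminal can be added: every production for the remaining non-terminals contains a terminal or a non-nullable non-terminal.
Nullable = { 'F' }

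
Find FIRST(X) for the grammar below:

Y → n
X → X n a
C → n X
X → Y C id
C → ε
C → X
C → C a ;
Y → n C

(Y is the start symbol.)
{ 'n' }

To compute FIRST(X), examine every production with X on the left-hand side, reading each right-hand side left to right until a non-nullable symbol is reached.

FIRST sets of the other non-terminals involved (by the same procedure, iterated to a fixed point):
  FIRST(Y) = { 'n' }

From X → X n a:
  - X is the symbol being defined: contributes nothing new
    X is not nullable, so stop
From X → Y C id:
  - Y is a non-terminal: add FIRST(Y) \ {ε} = { 'n' }
    Y is not nullable, so stop

Collecting: FIRST(X) = { 'n' }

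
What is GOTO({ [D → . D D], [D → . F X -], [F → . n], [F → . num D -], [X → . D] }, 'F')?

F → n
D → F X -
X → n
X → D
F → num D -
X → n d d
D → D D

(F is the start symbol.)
GOTO(I, 'F') = CLOSURE({ [A → αX.β] : [A → α.Xβ] ∈ I, X = 'F' })

Items with dot before 'F', with the dot advanced:
  [D → . F X -] → [D → F . X -]
Closure of the advanced items:
  [D → F . X -] has the dot before X: add [X → . n], [X → . D], [X → . n d d]
  [X → . D] has the dot before D: add [D → . F X -], [D → . D D]
  [D → . F X -] has the dot before F: add [F → . n], [F → . num D -]

GOTO = { [D → . D D], [D → . F X -], [D → F . X -], [F → . n], [F → . num D -], [X → . D], [X → . n d d], [X → . n] }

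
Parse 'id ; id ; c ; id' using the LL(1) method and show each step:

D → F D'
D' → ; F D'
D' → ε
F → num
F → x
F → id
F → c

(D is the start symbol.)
LL(1) parsing maintains a stack (initially the start symbol over $) and the input. At each step: if the stack top is a terminal, match it against the current input token; if it is a non-terminal N, replace it with the RHS of M[N, lookahead] (the unique production whose predict set contains the lookahead).

Stack is shown with the top on the left.

Stack     Input               Action
------------------------------------
D $       id ; id ; c ; id $  output D → F D'
F D' $    id ; id ; c ; id $  output F → id
id D' $   id ; id ; c ; id $  match 'id'
D' $      ; id ; c ; id $     output D' → ; F D'
; F D' $  ; id ; c ; id $     match ';'
F D' $    id ; c ; id $       output F → id
id D' $   id ; c ; id $       match 'id'
D' $      ; c ; id $          output D' → ; F D'
; F D' $  ; c ; id $          match ';'
F D' $    c ; id $            output F → c
c D' $    c ; id $            match 'c'
D' $      ; id $              output D' → ; F D'
; F D' $  ; id $              match ';'
F D' $    id $                output F → id
id D' $   id $                match 'id'
D' $      $                   output D' → ε
$         $                   accept

The string is accepted.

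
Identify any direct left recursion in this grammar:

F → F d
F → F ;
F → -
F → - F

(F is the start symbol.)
Direct left recursion occurs when N → N α for some non-terminal N (the right-hand side begins with the left-hand side itself).

F → F d: LEFT RECURSIVE (starts with F)
F → F ;: LEFT RECURSIVE (starts with F)
F → -: starts with '-'
F → - F: starts with '-'

The grammar has direct left recursion on: F.

Answer: Yes, F is left-recursive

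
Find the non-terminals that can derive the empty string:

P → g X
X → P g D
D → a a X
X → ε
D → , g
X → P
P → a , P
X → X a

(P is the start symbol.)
A non-terminal is nullable if it can derive ε (the empty string): either it has an ε-production, or it has a production whose right-hand side consists entirely of nullable non-terminals.

ε-productions: X → ε
So X is immediately nullable.
No further non-terminal can be added: every production for the remaining non-terminals contains a terminal or a non-nullable non-terminal.
Nullable = { 'X' }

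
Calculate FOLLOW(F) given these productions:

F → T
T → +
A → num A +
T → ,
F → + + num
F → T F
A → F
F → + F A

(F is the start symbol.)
To compute FOLLOW(F), find every occurrence of F on a right-hand side N → α F β: add FIRST(β) \ {ε}, and if β is empty or nullable also add FOLLOW(N). Iterate to a fixed point.

F is the start symbol, so $ ∈ FOLLOW(F).
In F → T F: F is at the end; this adds FOLLOW(F) to itself — nothing new
In A → F: F is at the end, add FOLLOW(A)
In F → + F A: F is followed by A, add FIRST(A) \ {ε} = { '+', ',', 'num' }

The FOLLOW sets referred to above (computed the same way, to a fixed point):
  FOLLOW(A) = { $, '+', ',', 'num' }

Taking the union: FOLLOW(F) = { $, '+', ',', 'num' }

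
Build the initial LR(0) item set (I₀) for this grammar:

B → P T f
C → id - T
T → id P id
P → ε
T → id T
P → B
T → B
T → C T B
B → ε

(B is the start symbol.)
{ [B → . P T f], [B → .], [B' → . B], [P → . B], [P → .] }

First, augment the grammar with B' → B
I₀ = CLOSURE({ [B' → . B] }):
  [B' → . B] has the dot before B: add [B → . P T f], [B → .]
  [B → . P T f] has the dot before P: add [P → .], [P → . B]
No further items can be added.

I₀ = { [B → . P T f], [B → .], [B' → . B], [P → . B], [P → .] }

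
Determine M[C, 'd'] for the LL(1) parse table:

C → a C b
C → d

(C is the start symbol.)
To find M[C, 'd'], we find productions for C where 'd' is in the predict set (PREDICT(N → α) = (FIRST(α) \ {ε}) ∪ (FOLLOW(N) if α ⇒* ε)).

C → a C b: PREDICT = { 'a' }
C → d: PREDICT = { 'd' }
  'd' is in predict set, so this production goes in M[C, 'd']

M[C, 'd'] = C → d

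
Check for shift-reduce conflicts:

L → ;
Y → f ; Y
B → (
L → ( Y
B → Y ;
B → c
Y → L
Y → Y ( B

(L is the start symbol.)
A shift-reduce conflict occurs when an LR(0) state has both:
  - a complete (reduce) item [A → α .] (dot at the end), and
  - a shift item [B → β . c γ] (dot before a terminal).

Augment with L' → L and build the canonical LR(0) collection (I0 = CLOSURE({[L' → . L]}), then GOTO on every symbol after a dot until no new states appear). It has 15 states:
  I0: { [L → . ( Y], [L → . ;], [L' → . L] }  — shift
  I1: { [L → ( . Y], [L → . ( Y], [L → . ;], [Y → . L], [Y → . Y ( B], [Y → . f ; Y] }  — shift
  I2: { [L → ; .] }  — reduce
  I3: { [L' → L .] }  — accept
  I4: { [Y → L .] }  — reduce
  I5: { [L → ( Y .], [Y → Y . ( B] }  — shift, reduce
  I6: { [Y → f . ; Y] }  — shift
  I7: { [L → . ( Y], [L → . ;], [Y → . L], [Y → . Y ( B], [Y → . f ; Y], [Y → f ; . Y] }  — shift
  I8: { [Y → Y . ( B], [Y → f ; Y .] }  — shift, reduce
  I9: { [B → . (], [B → . Y ;], [B → . c], [L → . ( Y], [L → . ;], [Y → . L], [Y → . Y ( B], [Y → . f ; Y], [Y → Y ( . B] }  — shift
  I10: { [B → ( .], [L → ( . Y], [L → . ( Y], [L → . ;], [Y → . L], [Y → . Y ( B], [Y → . f ; Y] }  — shift, reduce
  I11: { [Y → Y ( B .] }  — reduce
  I12: { [B → Y . ;], [Y → Y . ( B] }  — shift
  I13: { [B → c .] }  — reduce
  I14: { [B → Y ; .] }  — reduce

I5 contains reduce item [L → ( Y .] and shift item [Y → Y . ( B] — shift-reduce conflict.
I8 contains reduce item [Y → f ; Y .] and shift item [Y → Y . ( B] — shift-reduce conflict.
I10 contains reduce item [B → ( .] and shift items [L → . ( Y], [L → . ;], [Y → . f ; Y] — shift-reduce conflict.

Answer: Yes — I5: [L → ( Y .] vs [Y → Y . ( B]; I8: [Y → f ; Y .] vs [Y → Y . ( B]; I10: [B → ( .] vs [L → . ( Y]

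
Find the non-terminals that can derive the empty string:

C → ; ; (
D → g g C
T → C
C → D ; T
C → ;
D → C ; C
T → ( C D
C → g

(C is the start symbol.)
A non-terminal is nullable if it can derive ε (the empty string): either it has an ε-production, or it has a production whose right-hand side consists entirely of nullable non-terminals.

There are no ε-productions, so no non-terminal can derive ε.
No non-terminals are nullable.

Answer: None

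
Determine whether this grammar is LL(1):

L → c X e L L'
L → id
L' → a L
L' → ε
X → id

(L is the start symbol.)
A grammar is LL(1) if for each non-terminal N with multiple productions, the predict sets of those productions are pairwise disjoint, where PREDICT(N → α) = (FIRST(α) \ {ε}) ∪ (FOLLOW(N) if α ⇒* ε).

Relevant sets:
  FOLLOW(L') = { $, 'a' }

For L:
  PREDICT(L → c X e L L') = { 'c' }
  PREDICT(L → id) = { 'id' }
For L':
  PREDICT(L' → a L) = { 'a' }
  PREDICT(L' → ε) = { $, 'a' }
X has a single production, so nothing to check there.

Conflict found: Predict set conflict for L': { 'a' }
The grammar is NOT LL(1).

Answer: No. Predict set conflict for L': { 'a' }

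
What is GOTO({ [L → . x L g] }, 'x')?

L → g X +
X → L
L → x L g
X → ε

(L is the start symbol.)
GOTO(I, 'x') = CLOSURE({ [A → αX.β] : [A → α.Xβ] ∈ I, X = 'x' })

Items with dot before 'x', with the dot advanced:
  [L → . x L g] → [L → x . L g]
Closure of the advanced items:
  [L → x . L g] has the dot before L: add [L → . g X +], [L → . x L g]

GOTO = { [L → . g X +], [L → . x L g], [L → x . L g] }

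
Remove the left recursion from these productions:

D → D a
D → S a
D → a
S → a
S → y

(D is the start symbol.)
D → S a D'
D → a D'
D' → a D'
D' → ε
S → a
S → y

D is directly left-recursive. The standard transformation for
  A → A α₁ | ... | A α_m | β₁ | ... | β_n
is
  A  → β₁ A' | ... | β_n A'
  A' → α₁ A' | ... | α_m A' | ε

D → S a becomes D → S a D'
D → a becomes D → a D'
D → D a becomes D' → a D'
Add D' → ε

Productions for other non-terminals are unchanged:
  S → a
  S → y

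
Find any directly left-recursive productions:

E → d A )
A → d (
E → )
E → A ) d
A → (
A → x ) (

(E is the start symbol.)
Direct left recursion occurs when N → N α for some non-terminal N (the right-hand side begins with the left-hand side itself).

E → d A ): starts with d
A → d (: starts with d
E → ): starts with ')'
E → A ) d: starts with A
A → (: starts with '('
A → x ) (: starts with x

No direct left recursion found.

Answer: No direct left recursion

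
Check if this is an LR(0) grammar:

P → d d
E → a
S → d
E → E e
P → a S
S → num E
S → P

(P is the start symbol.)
A grammar is LR(0) if no state in the canonical LR(0) collection has:
  - both a shift item (dot before a terminal) and a complete item (shift-reduce conflict), or
  - two or more complete items (reduce-reduce conflict; the accept item [P' → P .] counts as a complete item here).

Augment with P' → P and build the canonical LR(0) collection (I0 = CLOSURE({[P' → . P]}), then GOTO on every symbol after a dot until no new states appear). It has 12 states:
  I0: { [P → . a S], [P → . d d], [P' → . P] }  — shift
  I1: { [P' → P .] }  — accept
  I2: { [P → . a S], [P → . d d], [P → a . S], [S → . P], [S → . d], [S → . num E] }  — shift
  I3: { [P → d . d] }  — shift
  I4: { [P → d d .] }  — reduce
  I5: { [S → P .] }  — reduce
  I6: { [P → a S .] }  — reduce
  I7: { [P → d . d], [S → d .] }  — shift, reduce
  I8: { [E → . E e], [E → . a], [S → num . E] }  — shift
  I9: { [E → E . e], [S → num E .] }  — shift, reduce
  I10: { [E → a .] }  — reduce
  I11: { [E → E e .] }  — reduce

Conflict in state I7:
  Shift-reduce conflict between [S → d .] and [P → d . d]
So the grammar is NOT LR(0).

Answer: No. Shift-reduce conflict between [S → d .] and [P → d . d]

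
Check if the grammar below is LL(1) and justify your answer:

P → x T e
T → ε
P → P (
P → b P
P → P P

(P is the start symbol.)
A grammar is LL(1) if for each non-terminal N with multiple productions, the predict sets of those productions are pairwise disjoint, where PREDICT(N → α) = (FIRST(α) \ {ε}) ∪ (FOLLOW(N) if α ⇒* ε).

Relevant sets:
  FIRST(P) = { 'b', 'x' }

For P:
  PREDICT(P → x T e) = { 'x' }
  PREDICT(P → P '(') = { 'b', 'x' }
  PREDICT(P → b P) = { 'b' }
  PREDICT(P → P P) = { 'b', 'x' }
T has a single production, so nothing to check there.

Conflict found: Predict set conflict for P: { 'x' }
The grammar is NOT LL(1).

Answer: No. Predict set conflict for P: { 'x' }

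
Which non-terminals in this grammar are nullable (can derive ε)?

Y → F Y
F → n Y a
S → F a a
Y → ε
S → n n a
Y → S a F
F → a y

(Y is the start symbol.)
{ 'Y' }

A non-terminal is nullable if it can derive ε (the empty string): either it has an ε-production, or it has a production whose right-hand side consists entirely of nullable non-terminals.

ε-productions: Y → ε
So Y is immediately nullable.
No further non-terminal can be added: every production for the remaining non-terminals contains a terminal or a non-nullable non-terminal.
Nullable = { 'Y' }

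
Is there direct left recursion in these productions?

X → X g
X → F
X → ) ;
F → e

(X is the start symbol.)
Yes, X is left-recursive

X → X g: LEFT RECURSIVE (starts with X)
X → F: starts with F
X → ) ;: starts with ')'
F → e: starts with e

The grammar has direct left recursion on: X.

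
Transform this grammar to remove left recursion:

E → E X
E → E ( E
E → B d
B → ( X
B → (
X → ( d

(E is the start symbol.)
E is directly left-recursive. The standard transformation for
  A → A α₁ | ... | A α_m | β₁ | ... | β_n
is
  A  → β₁ A' | ... | β_n A'
  A' → α₁ A' | ... | α_m A' | ε

E → B d becomes E → B d E'
E → E X becomes E' → X E'
E → E ( E becomes E' → ( E E'
Add E' → ε

Productions for other non-terminals are unchanged:
  B → ( X
  B → (
  X → ( d

Resulting grammar:
E → B d E'
E' → X E'
E' → ( E E'
E' → ε
B → ( X
B → (
X → ( d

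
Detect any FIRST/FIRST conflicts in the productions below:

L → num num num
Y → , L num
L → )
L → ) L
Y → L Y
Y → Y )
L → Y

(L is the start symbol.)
Yes. L → num num num / L → Y on { 'num' }; L → ')' / L → ')' L on { ')' }; L → ')' / L → Y on { ')' }; L → ')' L / L → Y on { ')' }; Y → ',' L num / Y → L Y on { ',' }; Y → ',' L num / Y → Y ')' on { ',' }; Y → L Y / Y → Y ')' on { ')', ',', 'num' }

A FIRST/FIRST conflict occurs when two productions N → α and N → β for the same non-terminal have FIRST(α) ∩ FIRST(β) ≠ ∅ (with ε ∈ FIRST of a nullable right-hand side, so two nullable alternatives also conflict).

FIRST sets of the non-terminals at (or reachable through a nullable prefix from) the front of some alternative:
  FIRST(Y) = { ')', ',', 'num' }
  FIRST(L) = { ')', ',', 'num' }

Productions for L:
  L → num num num: FIRST = { 'num' }
  L → ): FIRST = { ')' }
  L → ) L: FIRST = { ')' }
  L → Y: FIRST = { ')', ',', 'num' }
Productions for Y:
  Y → , L num: FIRST = { ',' }
  Y → L Y: FIRST = { ')', ',', 'num' }
  Y → Y ): FIRST = { ')', ',', 'num' }

Conflict for L: L → num num num and L → Y
  Overlap: { 'num' }
Conflict for L: L → ) and L → ) L
  Overlap: { ')' }
Conflict for L: L → ) and L → Y
  Overlap: { ')' }
Conflict for L: L → ) L and L → Y
  Overlap: { ')' }
Conflict for Y: Y → , L num and Y → L Y
  Overlap: { ',' }
Conflict for Y: Y → , L num and Y → Y )
  Overlap: { ',' }
Conflict for Y: Y → L Y and Y → Y )
  Overlap: { ')', ',', 'num' }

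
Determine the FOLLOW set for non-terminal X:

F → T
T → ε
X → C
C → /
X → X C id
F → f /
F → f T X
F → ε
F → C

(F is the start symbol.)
{ $, '/' }

In X → X C id: X is followed by C id, add FIRST(C id) \ {ε} = { '/' }
In F → f T X: X is at the end, add FOLLOW(F)

The FOLLOW sets referred to above (computed the same way, to a fixed point):
  FOLLOW(F) = { $ }

Taking the union: FOLLOW(X) = { $, '/' }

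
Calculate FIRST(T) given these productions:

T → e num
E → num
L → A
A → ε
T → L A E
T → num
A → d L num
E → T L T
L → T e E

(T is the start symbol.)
{ 'd', 'e', 'num' }

To compute FIRST(T), examine every production with T on the left-hand side, reading each right-hand side left to right until a non-nullable symbol is reached.

FIRST sets of the other non-terminals involved (by the same procedure, iterated to a fixed point):
  FIRST(L) = { 'd', 'e', 'num', ε }
  FIRST(A) = { 'd', ε }
  FIRST(E) = { 'd', 'e', 'num' }

From T → e num:
  - e is a terminal: add 'e' and stop
From T → L A E:
  - L is a non-terminal: add FIRST(L) \ {ε} = { 'd', 'e', 'num' }
    L is nullable, so continue to the next symbol
  - A is a non-terminal: add FIRST(A) \ {ε} = { 'd' }
    A is nullable, so continue to the next symbol
  - E is a non-terminal: add FIRST(E) \ {ε} = { 'd', 'e', 'num' }
    E is not nullable, so stop
From T → num:
  - num is a terminal: add 'num' and stop

Collecting: FIRST(T) = { 'd', 'e', 'num' }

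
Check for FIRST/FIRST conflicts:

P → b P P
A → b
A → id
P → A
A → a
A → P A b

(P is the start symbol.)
Yes. P → b P P / P → A on { 'b' }; A → b / A → P A b on { 'b' }; A → id / A → P A b on { 'id' }; A → a / A → P A b on { 'a' }

FIRST sets of the non-terminals at (or reachable through a nullable prefix from) the front of some alternative:
  FIRST(A) = { 'a', 'b', 'id' }
  FIRST(P) = { 'a', 'b', 'id' }

Productions for P:
  P → b P P: FIRST = { 'b' }
  P → A: FIRST = { 'a', 'b', 'id' }
Productions for A:
  A → b: FIRST = { 'b' }
  A → id: FIRST = { 'id' }
  A → a: FIRST = { 'a' }
  A → P A b: FIRST = { 'a', 'b', 'id' }

Conflict for P: P → b P P and P → A
  Overlap: { 'b' }
Conflict for A: A → b and A → P A b
  Overlap: { 'b' }
Conflict for A: A → id and A → P A b
  Overlap: { 'id' }
Conflict for A: A → a and A → P A b
  Overlap: { 'a' }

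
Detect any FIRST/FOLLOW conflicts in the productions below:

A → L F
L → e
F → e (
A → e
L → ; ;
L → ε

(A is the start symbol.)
Nullable non-terminals: L.

L: nullable alternative(s) L → ε; FOLLOW(L) = { 'e' }
  L → e: FIRST \ {ε} = { 'e' } — overlaps FOLLOW(L) on { 'e' }: CONFLICT
  L → ; ;: FIRST \ {ε} = { ';' } — disjoint from FOLLOW(L)
  L → ε: FIRST \ {ε} = { } — this is the only nullable alternative, skip

A, F have no nullable alternative, so no FIRST/FOLLOW check is needed there.

So the grammar has 1 FIRST/FOLLOW conflict (marked CONFLICT above).

Answer: Yes. L → e with FOLLOW(L) on { 'e' }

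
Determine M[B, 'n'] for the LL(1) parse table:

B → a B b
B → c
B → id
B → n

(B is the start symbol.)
To find M[B, 'n'], we find productions for B where 'n' is in the predict set (PREDICT(N → α) = (FIRST(α) \ {ε}) ∪ (FOLLOW(N) if α ⇒* ε)).

B → a B b: PREDICT = { 'a' }
B → c: PREDICT = { 'c' }
B → id: PREDICT = { 'id' }
B → n: PREDICT = { 'n' }
  'n' is in predict set, so this production goes in M[B, 'n']

M[B, 'n'] = B → n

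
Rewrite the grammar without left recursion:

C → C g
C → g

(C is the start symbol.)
C → g C'
C' → g C'
C' → ε

C is directly left-recursive. The standard transformation for
  A → A α₁ | ... | A α_m | β₁ | ... | β_n
is
  A  → β₁ A' | ... | β_n A'
  A' → α₁ A' | ... | α_m A' | ε

C → g becomes C → g C'
C → C g becomes C' → g C'
Add C' → ε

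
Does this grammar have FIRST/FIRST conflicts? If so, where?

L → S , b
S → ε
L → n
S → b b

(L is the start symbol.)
A FIRST/FIRST conflict occurs when two productions N → α and N → β for the same non-terminal have FIRST(α) ∩ FIRST(β) ≠ ∅ (with ε ∈ FIRST of a nullable right-hand side, so two nullable alternatives also conflict).

FIRST sets of the non-terminals at (or reachable through a nullable prefix from) the front of some alternative:
  FIRST(S) = { 'b', ε }

Productions for L:
  L → S , b: FIRST = { ',', 'b' }
  L → n: FIRST = { 'n' }
Productions for S:
  S → ε: FIRST = { ε }
  S → b b: FIRST = { 'b' }

All alternatives of each non-terminal have pairwise disjoint FIRST sets.

Answer: No FIRST/FIRST conflicts.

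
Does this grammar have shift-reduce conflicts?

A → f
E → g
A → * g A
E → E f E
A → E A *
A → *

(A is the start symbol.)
A shift-reduce conflict occurs when an LR(0) state has both:
  - a complete (reduce) item [A → α .] (dot at the end), and
  - a shift item [B → β . c γ] (dot before a terminal).

Augment with A' → A and build the canonical LR(0) collection (I0 = CLOSURE({[A' → . A]}), then GOTO on every symbol after a dot until no new states appear). It has 13 states:
  I0: { [A → . * g A], [A → . *], [A → . E A *], [A → . f], [A' → . A], [E → . E f E], [E → . g] }  — shift
  I1: { [A → * . g A], [A → * .] }  — shift, reduce
  I2: { [A' → A .] }  — accept
  I3: { [A → . * g A], [A → . *], [A → . E A *], [A → . f], [A → E . A *], [E → . E f E], [E → . g], [E → E . f E] }  — shift
  I4: { [A → f .] }  — reduce
  I5: { [E → g .] }  — reduce
  I6: { [A → E A . *] }  — shift
  I7: { [A → f .], [E → . E f E], [E → . g], [E → E f . E] }  — shift, reduce
  I8: { [E → E . f E], [E → E f E .] }  — shift, reduce
  I9: { [E → . E f E], [E → . g], [E → E f . E] }  — shift
  I10: { [A → E A * .] }  — reduce
  I11: { [A → * g . A], [A → . * g A], [A → . *], [A → . E A *], [A → . f], [E → . E f E], [E → . g] }  — shift
  I12: { [A → * g A .] }  — reduce

I1 contains reduce item [A → * .] and shift item [A → * . g A] — shift-reduce conflict.
I7 contains reduce item [A → f .] and shift item [E → . g] — shift-reduce conflict.
I8 contains reduce item [E → E f E .] and shift item [E → E . f E] — shift-reduce conflict.

Answer: Yes — I1: [A → * .] vs [A → * . g A]; I7: [A → f .] vs [E → . g]; I8: [E → E f E .] vs [E → E . f E]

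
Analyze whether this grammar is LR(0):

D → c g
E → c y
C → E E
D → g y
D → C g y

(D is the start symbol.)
Augment with D' → D and build the canonical LR(0) collection (I0 = CLOSURE({[D' → . D]}), then GOTO on every symbol after a dot until no new states appear). It has 13 states:
  I0: { [C → . E E], [D → . C g y], [D → . c g], [D → . g y], [D' → . D], [E → . c y] }  — shift
  I1: { [D → C . g y] }  — shift
  I2: { [D' → D .] }  — accept
  I3: { [C → E . E], [E → . c y] }  — shift
  I4: { [D → c . g], [E → c . y] }  — shift
  I5: { [D → g . y] }  — shift
  I6: { [D → g y .] }  — reduce
  I7: { [D → c g .] }  — reduce
  I8: { [E → c y .] }  — reduce
  I9: { [C → E E .] }  — reduce
  I10: { [E → c . y] }  — shift
  I11: { [D → C g . y] }  — shift
  I12: { [D → C g y .] }  — reduce

Every state is either a pure shift/goto state or contains exactly one complete item and nothing to shift — no conflicts. The grammar is LR(0).

Answer: Yes, the grammar is LR(0)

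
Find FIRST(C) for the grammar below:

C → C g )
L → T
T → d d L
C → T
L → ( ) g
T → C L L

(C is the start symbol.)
FIRST sets of the other non-terminals involved (by the same procedure, iterated to a fixed point):
  FIRST(T) = { 'd' }

From C → C g ):
  - C is the symbol being defined: contributes nothing new
    C is not nullable, so stop
From C → T:
  - T is a non-terminal: add FIRST(T) \ {ε} = { 'd' }
    T is not nullable, so stop

Collecting: FIRST(C) = { 'd' }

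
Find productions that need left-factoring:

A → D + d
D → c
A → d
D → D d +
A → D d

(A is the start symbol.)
Left-factoring is needed when two productions for the same non-terminal
share a common prefix on the right-hand side.

Productions for A:
  A → D + d
  A → d
  A → D d
Productions for D:
  D → c
  D → D d +

Found common prefix 'D' in productions for A

Answer: Yes, A has productions with common prefix 'D'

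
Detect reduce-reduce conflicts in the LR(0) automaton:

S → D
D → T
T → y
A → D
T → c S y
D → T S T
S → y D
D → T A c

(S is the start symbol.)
A reduce-reduce conflict occurs when an LR(0) state has two complete items [A → α .] and [B → β .] — both call for a reduction, and with no lookahead the parser cannot choose between them.

Augment with S' → S and build the canonical LR(0) collection (I0 = CLOSURE({[S' → . S]}), then GOTO on every symbol after a dot until no new states appear). It has 15 states:
  I0: { [D → . T A c], [D → . T S T], [D → . T], [S → . D], [S → . y D], [S' → . S], [T → . c S y], [T → . y] }  — shift
  I1: { [S → D .] }  — reduce
  I2: { [S' → S .] }  — accept
  I3: { [A → . D], [D → . T A c], [D → . T S T], [D → . T], [D → T . A c], [D → T . S T], [D → T .], [S → . D], [S → . y D], [T → . c S y], [T → . y] }  — shift, reduce
  I4: { [D → . T A c], [D → . T S T], [D → . T], [S → . D], [S → . y D], [T → . c S y], [T → . y], [T → c . S y] }  — shift
  I5: { [D → . T A c], [D → . T S T], [D → . T], [S → y . D], [T → . c S y], [T → . y], [T → y .] }  — shift, reduce
  I6: { [S → y D .] }  — reduce
  I7: { [T → y .] }  — reduce
  I8: { [T → c S . y] }  — shift
  I9: { [T → c S y .] }  — reduce
  I10: { [D → T A . c] }  — shift
  I11: { [A → D .], [S → D .] }  — 2 reduces
  I12: { [D → T S . T], [T → . c S y], [T → . y] }  — shift
  I13: { [D → T S T .] }  — reduce
  I14: { [D → T A c .] }  — reduce

I11 contains complete items [A → D .], [S → D .] — reduce-reduce conflict.

Answer: Yes — I11: [A → D .] vs [S → D .]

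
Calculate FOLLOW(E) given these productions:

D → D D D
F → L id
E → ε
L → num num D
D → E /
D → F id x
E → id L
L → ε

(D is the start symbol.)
In D → E /: E is followed by '/', add FIRST('/') \ {ε} = { '/' }

Taking the union: FOLLOW(E) = { '/' }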